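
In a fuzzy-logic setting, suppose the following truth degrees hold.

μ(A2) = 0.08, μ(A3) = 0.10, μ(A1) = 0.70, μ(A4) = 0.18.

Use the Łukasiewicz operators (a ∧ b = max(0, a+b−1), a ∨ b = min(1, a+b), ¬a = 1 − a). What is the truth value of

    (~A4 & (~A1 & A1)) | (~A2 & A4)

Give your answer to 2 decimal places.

~A4 = 1 − 0.18 = 0.82
~A1 = 1 − 0.70 = 0.30
~A1 & A1 = max(0, a+b−1) on (0.30, 0.70) = 0.00
~A4 & (~A1 & A1) = max(0, a+b−1) on (0.82, 0.00) = 0.00
~A2 = 1 − 0.08 = 0.92
~A2 & A4 = max(0, a+b−1) on (0.92, 0.18) = 0.10
(~A4 & (~A1 & A1)) | (~A2 & A4) = min(1, a+b) on (0.00, 0.10) = 0.10

0.10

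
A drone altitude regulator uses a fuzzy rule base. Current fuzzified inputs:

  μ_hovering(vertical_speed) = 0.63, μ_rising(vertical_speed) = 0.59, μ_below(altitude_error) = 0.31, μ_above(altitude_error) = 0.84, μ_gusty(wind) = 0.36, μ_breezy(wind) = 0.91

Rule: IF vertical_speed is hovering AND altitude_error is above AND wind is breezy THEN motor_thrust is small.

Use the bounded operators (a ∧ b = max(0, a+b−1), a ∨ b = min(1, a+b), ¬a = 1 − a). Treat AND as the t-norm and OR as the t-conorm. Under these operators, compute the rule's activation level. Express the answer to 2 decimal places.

firing strength: hovering=0.63, above=0.84, breezy=0.91; AND[max(0, a+b−1)] → w = 0.38

0.38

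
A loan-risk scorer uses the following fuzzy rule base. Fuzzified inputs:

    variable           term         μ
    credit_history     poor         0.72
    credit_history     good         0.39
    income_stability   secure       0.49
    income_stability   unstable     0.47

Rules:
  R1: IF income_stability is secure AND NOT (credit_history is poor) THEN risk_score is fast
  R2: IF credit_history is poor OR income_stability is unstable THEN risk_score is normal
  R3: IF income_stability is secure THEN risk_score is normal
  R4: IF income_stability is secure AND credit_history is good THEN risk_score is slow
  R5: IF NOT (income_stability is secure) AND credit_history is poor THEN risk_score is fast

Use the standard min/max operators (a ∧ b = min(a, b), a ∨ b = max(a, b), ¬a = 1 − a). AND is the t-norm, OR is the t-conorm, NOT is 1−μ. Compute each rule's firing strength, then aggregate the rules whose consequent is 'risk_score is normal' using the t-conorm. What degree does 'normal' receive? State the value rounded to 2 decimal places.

0.72

R1: secure=0.49, ¬poor=1−0.72=0.28; AND[min(a, b)] → w = 0.28
R2: poor=0.72, unstable=0.47; OR[max(a, b)] → w = 0.72
R3: secure=0.49 → w = 0.49
R4: secure=0.49, good=0.39; AND[min(a, b)] → w = 0.39
R5: ¬secure=1−0.49=0.51, poor=0.72; AND[min(a, b)] → w = 0.51
Rules with consequent 'normal': {R2, R3} → strengths 0.72, 0.49
Aggregate via t-conorm [max(a, b)]: 0.72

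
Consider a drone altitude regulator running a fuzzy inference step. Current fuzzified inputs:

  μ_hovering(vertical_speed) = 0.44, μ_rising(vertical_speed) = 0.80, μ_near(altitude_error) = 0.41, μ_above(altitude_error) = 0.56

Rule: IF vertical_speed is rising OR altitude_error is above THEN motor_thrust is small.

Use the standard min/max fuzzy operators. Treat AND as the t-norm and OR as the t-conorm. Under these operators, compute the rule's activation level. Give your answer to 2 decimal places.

0.80

firing strength: rising=0.80, above=0.56; OR[max(a, b)] → w = 0.80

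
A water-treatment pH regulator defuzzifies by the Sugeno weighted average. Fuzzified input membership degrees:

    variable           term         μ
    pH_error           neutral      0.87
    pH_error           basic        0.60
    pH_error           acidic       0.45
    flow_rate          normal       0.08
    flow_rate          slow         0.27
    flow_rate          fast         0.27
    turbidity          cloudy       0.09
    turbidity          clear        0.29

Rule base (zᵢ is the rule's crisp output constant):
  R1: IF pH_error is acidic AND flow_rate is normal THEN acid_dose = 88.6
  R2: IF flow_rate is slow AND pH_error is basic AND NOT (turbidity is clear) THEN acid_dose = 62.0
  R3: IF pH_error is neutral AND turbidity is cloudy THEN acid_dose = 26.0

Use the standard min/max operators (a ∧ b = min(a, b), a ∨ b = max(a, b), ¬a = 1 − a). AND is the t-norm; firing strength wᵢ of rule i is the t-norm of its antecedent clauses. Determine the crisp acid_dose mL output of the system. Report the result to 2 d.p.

R1 (z=88.6): acidic=0.45, normal=0.08; AND[min(a, b)] → w = 0.08
R2 (z=62.0): slow=0.27, basic=0.60, ¬clear=1−0.29=0.71; AND[min(a, b)] → w = 0.27
R3 (z=26.0): neutral=0.87, cloudy=0.09; AND[min(a, b)] → w = 0.09
Weighted average = (0.08·88.6 + 0.27·62.0 + 0.09·26.0) / (0.08 + 0.27 + 0.09)
  = 26.1680 / 0.4400 = 59.47

59.47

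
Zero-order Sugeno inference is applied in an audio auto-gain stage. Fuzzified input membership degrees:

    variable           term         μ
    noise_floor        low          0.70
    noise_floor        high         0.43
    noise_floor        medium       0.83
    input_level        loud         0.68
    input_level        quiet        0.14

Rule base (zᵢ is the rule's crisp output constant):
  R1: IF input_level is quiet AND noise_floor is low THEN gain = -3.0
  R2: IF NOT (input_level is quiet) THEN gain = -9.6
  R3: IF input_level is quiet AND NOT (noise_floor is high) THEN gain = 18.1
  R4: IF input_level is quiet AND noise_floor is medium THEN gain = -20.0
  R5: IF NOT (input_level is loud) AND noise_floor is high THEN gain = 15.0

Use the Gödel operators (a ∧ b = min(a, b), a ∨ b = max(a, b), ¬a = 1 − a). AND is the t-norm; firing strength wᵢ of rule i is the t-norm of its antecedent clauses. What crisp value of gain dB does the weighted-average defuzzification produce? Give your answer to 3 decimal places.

R1 (z=-3.0): quiet=0.14, low=0.70; AND[min(a, b)] → w = 0.14
R2 (z=-9.6): ¬quiet=1−0.14=0.86 → w = 0.86
R3 (z=18.1): quiet=0.14, ¬high=1−0.43=0.57; AND[min(a, b)] → w = 0.14
R4 (z=-20.0): quiet=0.14, medium=0.83; AND[min(a, b)] → w = 0.14
R5 (z=15.0): ¬loud=1−0.68=0.32, high=0.43; AND[min(a, b)] → w = 0.32
Weighted average = (0.14·-3.0 + 0.86·-9.6 + 0.14·18.1 + 0.14·-20.0 + 0.32·15.0) / (0.14 + 0.86 + 0.14 + 0.14 + 0.32)
  = -4.1420 / 1.6000 = -2.589

-2.589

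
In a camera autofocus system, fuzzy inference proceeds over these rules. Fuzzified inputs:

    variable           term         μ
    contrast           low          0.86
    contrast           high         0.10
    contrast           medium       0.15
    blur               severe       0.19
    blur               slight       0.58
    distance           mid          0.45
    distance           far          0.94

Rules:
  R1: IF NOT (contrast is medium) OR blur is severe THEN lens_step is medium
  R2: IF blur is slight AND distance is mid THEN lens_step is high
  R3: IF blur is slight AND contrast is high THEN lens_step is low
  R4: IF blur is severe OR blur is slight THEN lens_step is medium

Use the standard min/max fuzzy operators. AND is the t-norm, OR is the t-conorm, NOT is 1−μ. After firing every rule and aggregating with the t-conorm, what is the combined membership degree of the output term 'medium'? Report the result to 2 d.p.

0.85

R1: ¬medium=1−0.15=0.85, severe=0.19; OR[max(a, b)] → w = 0.85
R2: slight=0.58, mid=0.45; AND[min(a, b)] → w = 0.45
R3: slight=0.58, high=0.10; AND[min(a, b)] → w = 0.10
R4: severe=0.19, slight=0.58; OR[max(a, b)] → w = 0.58
Rules with consequent 'medium': {R1, R4} → strengths 0.85, 0.58
Aggregate via t-conorm [max(a, b)]: 0.85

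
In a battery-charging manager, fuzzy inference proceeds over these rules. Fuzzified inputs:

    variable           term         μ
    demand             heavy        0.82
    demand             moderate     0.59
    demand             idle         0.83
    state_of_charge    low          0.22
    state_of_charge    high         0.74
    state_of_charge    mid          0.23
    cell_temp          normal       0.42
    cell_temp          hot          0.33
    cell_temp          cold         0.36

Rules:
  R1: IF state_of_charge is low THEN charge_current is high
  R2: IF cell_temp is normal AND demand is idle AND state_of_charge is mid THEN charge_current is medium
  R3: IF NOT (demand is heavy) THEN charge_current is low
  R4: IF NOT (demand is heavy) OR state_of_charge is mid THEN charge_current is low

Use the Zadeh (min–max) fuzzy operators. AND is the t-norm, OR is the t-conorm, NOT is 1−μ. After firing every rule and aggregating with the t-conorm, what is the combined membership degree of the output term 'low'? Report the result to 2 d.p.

R1: low=0.22 → w = 0.22
R2: normal=0.42, idle=0.83, mid=0.23; AND[min(a, b)] → w = 0.23
R3: ¬heavy=1−0.82=0.18 → w = 0.18
R4: ¬heavy=1−0.82=0.18, mid=0.23; OR[max(a, b)] → w = 0.23
Rules with consequent 'low': {R3, R4} → strengths 0.18, 0.23
Aggregate via t-conorm [max(a, b)]: 0.23

0.23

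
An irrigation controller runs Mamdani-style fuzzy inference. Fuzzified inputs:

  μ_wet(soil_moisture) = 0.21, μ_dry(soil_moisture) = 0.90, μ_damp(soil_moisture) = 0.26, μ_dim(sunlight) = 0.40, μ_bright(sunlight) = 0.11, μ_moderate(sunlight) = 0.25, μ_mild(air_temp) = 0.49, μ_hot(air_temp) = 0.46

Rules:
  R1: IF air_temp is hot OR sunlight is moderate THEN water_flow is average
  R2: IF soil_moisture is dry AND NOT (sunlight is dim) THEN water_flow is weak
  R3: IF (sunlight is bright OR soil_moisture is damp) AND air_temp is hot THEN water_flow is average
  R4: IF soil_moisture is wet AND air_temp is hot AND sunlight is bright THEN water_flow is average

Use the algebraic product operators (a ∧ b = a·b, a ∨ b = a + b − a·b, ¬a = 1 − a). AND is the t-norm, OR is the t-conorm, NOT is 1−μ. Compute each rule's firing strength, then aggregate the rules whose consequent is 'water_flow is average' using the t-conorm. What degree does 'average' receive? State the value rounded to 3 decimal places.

R1: hot=0.46, moderate=0.25; OR[a + b − a·b] → w = 0.5950
R2: dry=0.90, ¬dim=1−0.40=0.60; AND[a·b] → w = 0.5400
R3: (bright=0.11 OR damp=0.26) = 0.3414; AND[a·b] with hot=0.46 → w = 0.1570
R4: wet=0.21, hot=0.46, bright=0.11; AND[a·b] → w = 0.0106
Rules with consequent 'average': {R1, R3, R4} → strengths 0.5950, 0.1570, 0.0106
Aggregate via t-conorm [a + b − a·b]: 0.6622

0.662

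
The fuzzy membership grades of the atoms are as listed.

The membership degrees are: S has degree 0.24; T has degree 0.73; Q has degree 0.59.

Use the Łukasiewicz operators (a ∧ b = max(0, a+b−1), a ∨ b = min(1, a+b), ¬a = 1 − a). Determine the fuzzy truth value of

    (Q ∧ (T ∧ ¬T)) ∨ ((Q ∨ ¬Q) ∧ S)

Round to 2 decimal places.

¬T = 1 − 0.73 = 0.27
T ∧ ¬T = max(0, a+b−1) on (0.73, 0.27) = 0.00
Q ∧ (T ∧ ¬T) = max(0, a+b−1) on (0.59, 0.00) = 0.00
¬Q = 1 − 0.59 = 0.41
Q ∨ ¬Q = min(1, a+b) on (0.59, 0.41) = 1.00
(Q ∨ ¬Q) ∧ S = max(0, a+b−1) on (1.00, 0.24) = 0.24
(Q ∧ (T ∧ ¬T)) ∨ ((Q ∨ ¬Q) ∧ S) = min(1, a+b) on (0.00, 0.24) = 0.24

0.24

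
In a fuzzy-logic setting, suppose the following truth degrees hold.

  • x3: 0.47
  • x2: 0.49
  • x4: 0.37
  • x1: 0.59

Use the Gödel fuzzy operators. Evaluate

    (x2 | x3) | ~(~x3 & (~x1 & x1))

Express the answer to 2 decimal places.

x2 | x3 = max(a, b) on (0.49, 0.47) = 0.49
~x3 = 1 − 0.47 = 0.53
~x1 = 1 − 0.59 = 0.41
~x1 & x1 = min(a, b) on (0.41, 0.59) = 0.41
~x3 & (~x1 & x1) = min(a, b) on (0.53, 0.41) = 0.41
~(~x3 & (~x1 & x1)) = 1 − 0.41 = 0.59
(x2 | x3) | ~(~x3 & (~x1 & x1)) = max(a, b) on (0.49, 0.59) = 0.59

0.59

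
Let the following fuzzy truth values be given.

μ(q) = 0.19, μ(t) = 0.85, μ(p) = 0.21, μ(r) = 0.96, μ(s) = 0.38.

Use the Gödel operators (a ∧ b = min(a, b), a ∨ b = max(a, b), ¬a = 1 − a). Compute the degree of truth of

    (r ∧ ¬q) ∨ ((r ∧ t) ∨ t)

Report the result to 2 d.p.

0.85

¬q = 1 − 0.19 = 0.81
r ∧ ¬q = min(a, b) on (0.96, 0.81) = 0.81
r ∧ t = min(a, b) on (0.96, 0.85) = 0.85
(r ∧ t) ∨ t = max(a, b) on (0.85, 0.85) = 0.85
(r ∧ ¬q) ∨ ((r ∧ t) ∨ t) = max(a, b) on (0.81, 0.85) = 0.85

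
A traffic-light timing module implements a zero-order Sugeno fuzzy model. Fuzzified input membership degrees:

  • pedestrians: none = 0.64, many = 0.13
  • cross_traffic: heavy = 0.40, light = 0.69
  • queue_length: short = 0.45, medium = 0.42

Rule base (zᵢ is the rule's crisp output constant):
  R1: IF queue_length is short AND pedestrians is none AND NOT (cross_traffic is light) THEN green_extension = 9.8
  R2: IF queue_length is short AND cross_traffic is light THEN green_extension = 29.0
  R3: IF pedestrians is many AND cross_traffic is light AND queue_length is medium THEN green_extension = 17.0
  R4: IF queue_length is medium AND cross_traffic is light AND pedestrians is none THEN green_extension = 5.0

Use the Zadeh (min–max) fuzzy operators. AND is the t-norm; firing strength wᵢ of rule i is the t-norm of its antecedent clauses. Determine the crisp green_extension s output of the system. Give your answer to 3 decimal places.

15.571

R1 (z=9.8): short=0.45, none=0.64, ¬light=1−0.69=0.31; AND[min(a, b)] → w = 0.31
R2 (z=29.0): short=0.45, light=0.69; AND[min(a, b)] → w = 0.45
R3 (z=17.0): many=0.13, light=0.69, medium=0.42; AND[min(a, b)] → w = 0.13
R4 (z=5.0): medium=0.42, light=0.69, none=0.64; AND[min(a, b)] → w = 0.42
Weighted average = (0.31·9.8 + 0.45·29.0 + 0.13·17.0 + 0.42·5.0) / (0.31 + 0.45 + 0.13 + 0.42)
  = 20.3980 / 1.3100 = 15.571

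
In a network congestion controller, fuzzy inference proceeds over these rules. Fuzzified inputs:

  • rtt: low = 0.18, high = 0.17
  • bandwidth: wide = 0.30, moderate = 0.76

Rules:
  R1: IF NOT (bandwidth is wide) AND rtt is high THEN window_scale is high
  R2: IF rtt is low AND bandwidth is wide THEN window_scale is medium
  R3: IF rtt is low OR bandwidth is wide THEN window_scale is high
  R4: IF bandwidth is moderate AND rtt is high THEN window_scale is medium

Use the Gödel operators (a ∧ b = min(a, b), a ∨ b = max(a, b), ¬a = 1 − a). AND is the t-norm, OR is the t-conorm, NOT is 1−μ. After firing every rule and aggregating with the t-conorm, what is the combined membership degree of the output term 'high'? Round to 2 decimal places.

R1: ¬wide=1−0.30=0.70, high=0.17; AND[min(a, b)] → w = 0.17
R2: low=0.18, wide=0.30; AND[min(a, b)] → w = 0.18
R3: low=0.18, wide=0.30; OR[max(a, b)] → w = 0.30
R4: moderate=0.76, high=0.17; AND[min(a, b)] → w = 0.17
Rules with consequent 'high': {R1, R3} → strengths 0.17, 0.30
Aggregate via t-conorm [max(a, b)]: 0.30

0.30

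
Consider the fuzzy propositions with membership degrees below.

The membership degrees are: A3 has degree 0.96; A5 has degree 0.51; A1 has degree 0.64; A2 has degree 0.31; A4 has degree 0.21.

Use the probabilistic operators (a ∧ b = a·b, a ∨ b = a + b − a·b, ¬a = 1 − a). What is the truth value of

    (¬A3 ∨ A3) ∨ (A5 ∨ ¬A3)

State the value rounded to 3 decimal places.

0.982

¬A3 = 1 − 0.9600 = 0.0400
¬A3 ∨ A3 = a + b − a·b on (0.0400, 0.9600) = 0.9616
¬A3 = 1 − 0.9600 = 0.0400
A5 ∨ ¬A3 = a + b − a·b on (0.5100, 0.0400) = 0.5296
(¬A3 ∨ A3) ∨ (A5 ∨ ¬A3) = a + b − a·b on (0.9616, 0.5296) = 0.9819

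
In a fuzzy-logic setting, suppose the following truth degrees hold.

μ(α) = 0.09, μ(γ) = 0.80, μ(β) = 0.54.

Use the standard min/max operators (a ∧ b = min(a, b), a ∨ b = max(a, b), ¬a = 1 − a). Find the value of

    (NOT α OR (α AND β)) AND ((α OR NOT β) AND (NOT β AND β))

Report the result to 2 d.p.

NOT α = 1 − 0.09 = 0.91
α AND β = min(a, b) on (0.09, 0.54) = 0.09
NOT α OR (α AND β) = max(a, b) on (0.91, 0.09) = 0.91
NOT β = 1 − 0.54 = 0.46
α OR NOT β = max(a, b) on (0.09, 0.46) = 0.46
NOT β = 1 − 0.54 = 0.46
NOT β AND β = min(a, b) on (0.46, 0.54) = 0.46
(α OR NOT β) AND (NOT β AND β) = min(a, b) on (0.46, 0.46) = 0.46
(NOT α OR (α AND β)) AND ((α OR NOT β) AND (NOT β AND β)) = min(a, b) on (0.91, 0.46) = 0.46

0.46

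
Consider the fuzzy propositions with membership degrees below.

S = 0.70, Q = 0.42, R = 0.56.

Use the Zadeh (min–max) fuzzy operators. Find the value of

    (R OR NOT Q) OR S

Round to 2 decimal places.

NOT Q = 1 − 0.42 = 0.58
R OR NOT Q = max(a, b) on (0.56, 0.58) = 0.58
(R OR NOT Q) OR S = max(a, b) on (0.58, 0.70) = 0.70

0.70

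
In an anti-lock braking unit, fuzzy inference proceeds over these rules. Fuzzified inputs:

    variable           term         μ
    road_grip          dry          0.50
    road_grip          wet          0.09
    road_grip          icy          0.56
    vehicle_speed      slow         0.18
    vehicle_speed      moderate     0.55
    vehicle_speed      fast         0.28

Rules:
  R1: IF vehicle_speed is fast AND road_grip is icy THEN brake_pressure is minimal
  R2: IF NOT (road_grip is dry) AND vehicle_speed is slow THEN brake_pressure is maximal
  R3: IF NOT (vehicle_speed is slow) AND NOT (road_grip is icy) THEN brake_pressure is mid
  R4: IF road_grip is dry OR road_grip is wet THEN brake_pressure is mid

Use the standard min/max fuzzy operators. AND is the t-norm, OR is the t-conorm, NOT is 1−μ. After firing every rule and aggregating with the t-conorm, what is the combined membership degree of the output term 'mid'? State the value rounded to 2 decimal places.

R1: fast=0.28, icy=0.56; AND[min(a, b)] → w = 0.28
R2: ¬dry=1−0.50=0.50, slow=0.18; AND[min(a, b)] → w = 0.18
R3: ¬slow=1−0.18=0.82, ¬icy=1−0.56=0.44; AND[min(a, b)] → w = 0.44
R4: dry=0.50, wet=0.09; OR[max(a, b)] → w = 0.50
Rules with consequent 'mid': {R3, R4} → strengths 0.44, 0.50
Aggregate via t-conorm [max(a, b)]: 0.50

0.50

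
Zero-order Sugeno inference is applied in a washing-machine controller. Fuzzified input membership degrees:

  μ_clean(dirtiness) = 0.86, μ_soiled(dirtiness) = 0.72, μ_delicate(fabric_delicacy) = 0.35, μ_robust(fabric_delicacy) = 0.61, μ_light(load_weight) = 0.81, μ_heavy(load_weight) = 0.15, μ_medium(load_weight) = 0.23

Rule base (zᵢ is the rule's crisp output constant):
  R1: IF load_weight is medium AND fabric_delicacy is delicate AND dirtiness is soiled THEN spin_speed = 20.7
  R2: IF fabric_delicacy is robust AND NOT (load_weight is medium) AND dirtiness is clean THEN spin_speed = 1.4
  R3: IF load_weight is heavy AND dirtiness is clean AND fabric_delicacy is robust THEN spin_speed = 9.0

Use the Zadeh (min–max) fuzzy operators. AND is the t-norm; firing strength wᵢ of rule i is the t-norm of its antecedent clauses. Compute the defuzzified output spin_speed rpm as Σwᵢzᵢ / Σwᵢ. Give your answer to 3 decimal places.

R1 (z=20.7): medium=0.23, delicate=0.35, soiled=0.72; AND[min(a, b)] → w = 0.23
R2 (z=1.4): robust=0.61, ¬medium=1−0.23=0.77, clean=0.86; AND[min(a, b)] → w = 0.61
R3 (z=9.0): heavy=0.15, clean=0.86, robust=0.61; AND[min(a, b)] → w = 0.15
Weighted average = (0.23·20.7 + 0.61·1.4 + 0.15·9.0) / (0.23 + 0.61 + 0.15)
  = 6.9650 / 0.9900 = 7.035

7.035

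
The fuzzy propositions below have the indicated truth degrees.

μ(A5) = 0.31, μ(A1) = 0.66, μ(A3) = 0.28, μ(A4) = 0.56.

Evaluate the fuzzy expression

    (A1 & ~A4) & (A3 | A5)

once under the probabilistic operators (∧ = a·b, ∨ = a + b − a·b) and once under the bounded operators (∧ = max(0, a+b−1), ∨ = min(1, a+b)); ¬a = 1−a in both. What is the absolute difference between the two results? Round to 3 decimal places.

0.146

Under probabilistic:
  ~A4 = 1 − 0.5600 = 0.4400
  A1 & ~A4 = a·b on (0.6600, 0.4400) = 0.2904
  A3 | A5 = a + b − a·b on (0.2800, 0.3100) = 0.5032
  (A1 & ~A4) & (A3 | A5) = a·b on (0.2904, 0.5032) = 0.1461
  → value = 0.1461
Under bounded:
  ~A4 = 1 − 0.56 = 0.44
  A1 & ~A4 = max(0, a+b−1) on (0.66, 0.44) = 0.10
  A3 | A5 = min(1, a+b) on (0.28, 0.31) = 0.59
  (A1 & ~A4) & (A3 | A5) = max(0, a+b−1) on (0.10, 0.59) = 0.00
  → value = 0.0000
|0.1461 − 0.0000| = 0.146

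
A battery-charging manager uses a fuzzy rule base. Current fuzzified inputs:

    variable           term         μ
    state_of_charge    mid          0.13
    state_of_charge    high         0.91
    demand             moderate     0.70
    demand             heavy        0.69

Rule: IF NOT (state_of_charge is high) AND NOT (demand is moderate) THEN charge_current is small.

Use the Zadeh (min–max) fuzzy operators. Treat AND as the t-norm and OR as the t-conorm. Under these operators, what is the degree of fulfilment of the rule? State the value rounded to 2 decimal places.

firing strength: ¬high=1−0.91=0.09, ¬moderate=1−0.70=0.30; AND[min(a, b)] → w = 0.09

0.09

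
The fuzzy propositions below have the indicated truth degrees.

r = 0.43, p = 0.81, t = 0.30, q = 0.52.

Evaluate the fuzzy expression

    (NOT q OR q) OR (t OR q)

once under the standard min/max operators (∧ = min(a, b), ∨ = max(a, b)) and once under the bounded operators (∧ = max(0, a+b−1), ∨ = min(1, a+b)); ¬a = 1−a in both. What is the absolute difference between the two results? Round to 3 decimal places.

Under standard min/max:
  NOT q = 1 − 0.52 = 0.48
  NOT q OR q = max(a, b) on (0.48, 0.52) = 0.52
  t OR q = max(a, b) on (0.30, 0.52) = 0.52
  (NOT q OR q) OR (t OR q) = max(a, b) on (0.52, 0.52) = 0.52
  → value = 0.5200
Under bounded:
  NOT q = 1 − 0.52 = 0.48
  NOT q OR q = min(1, a+b) on (0.48, 0.52) = 1.00
  t OR q = min(1, a+b) on (0.30, 0.52) = 0.82
  (NOT q OR q) OR (t OR q) = min(1, a+b) on (1.00, 0.82) = 1.00
  → value = 1.0000
|0.5200 − 1.0000| = 0.480

0.480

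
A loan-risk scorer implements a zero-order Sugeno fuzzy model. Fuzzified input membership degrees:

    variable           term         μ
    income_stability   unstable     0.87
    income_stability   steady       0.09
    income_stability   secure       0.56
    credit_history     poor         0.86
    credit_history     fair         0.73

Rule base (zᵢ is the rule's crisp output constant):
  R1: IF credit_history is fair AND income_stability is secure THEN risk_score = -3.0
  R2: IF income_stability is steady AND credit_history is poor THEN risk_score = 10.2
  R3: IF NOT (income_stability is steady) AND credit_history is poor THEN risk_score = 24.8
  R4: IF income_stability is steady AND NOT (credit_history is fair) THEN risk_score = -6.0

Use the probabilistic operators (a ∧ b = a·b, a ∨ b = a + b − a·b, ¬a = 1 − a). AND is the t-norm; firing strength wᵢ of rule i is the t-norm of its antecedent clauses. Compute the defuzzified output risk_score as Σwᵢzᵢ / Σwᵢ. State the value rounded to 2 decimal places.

R1 (z=-3.0): fair=0.73, secure=0.56; AND[a·b] → w = 0.4088
R2 (z=10.2): steady=0.09, poor=0.86; AND[a·b] → w = 0.0774
R3 (z=24.8): ¬steady=1−0.09=0.91, poor=0.86; AND[a·b] → w = 0.7826
R4 (z=-6.0): steady=0.09, ¬fair=1−0.73=0.27; AND[a·b] → w = 0.0243
Weighted average = (0.4088·-3.0 + 0.0774·10.2 + 0.7826·24.8 + 0.0243·-6.0) / (0.4088 + 0.0774 + 0.7826 + 0.0243)
  = 18.8258 / 1.2931 = 14.56

14.56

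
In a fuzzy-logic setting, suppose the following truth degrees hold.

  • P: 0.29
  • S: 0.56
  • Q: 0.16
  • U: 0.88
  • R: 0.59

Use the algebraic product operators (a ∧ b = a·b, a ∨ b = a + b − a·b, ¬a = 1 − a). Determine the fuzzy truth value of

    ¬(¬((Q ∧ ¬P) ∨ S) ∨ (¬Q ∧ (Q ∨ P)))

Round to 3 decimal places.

0.403

¬P = 1 − 0.2900 = 0.7100
Q ∧ ¬P = a·b on (0.1600, 0.7100) = 0.1136
(Q ∧ ¬P) ∨ S = a + b − a·b on (0.1136, 0.5600) = 0.6100
¬((Q ∧ ¬P) ∨ S) = 1 − 0.6100 = 0.3900
¬Q = 1 − 0.1600 = 0.8400
Q ∨ P = a + b − a·b on (0.1600, 0.2900) = 0.4036
¬Q ∧ (Q ∨ P) = a·b on (0.8400, 0.4036) = 0.3390
¬((Q ∧ ¬P) ∨ S) ∨ (¬Q ∧ (Q ∨ P)) = a + b − a·b on (0.3900, 0.3390) = 0.5968
¬(¬((Q ∧ ¬P) ∨ S) ∨ (¬Q ∧ (Q ∨ P))) = 1 − 0.5968 = 0.4032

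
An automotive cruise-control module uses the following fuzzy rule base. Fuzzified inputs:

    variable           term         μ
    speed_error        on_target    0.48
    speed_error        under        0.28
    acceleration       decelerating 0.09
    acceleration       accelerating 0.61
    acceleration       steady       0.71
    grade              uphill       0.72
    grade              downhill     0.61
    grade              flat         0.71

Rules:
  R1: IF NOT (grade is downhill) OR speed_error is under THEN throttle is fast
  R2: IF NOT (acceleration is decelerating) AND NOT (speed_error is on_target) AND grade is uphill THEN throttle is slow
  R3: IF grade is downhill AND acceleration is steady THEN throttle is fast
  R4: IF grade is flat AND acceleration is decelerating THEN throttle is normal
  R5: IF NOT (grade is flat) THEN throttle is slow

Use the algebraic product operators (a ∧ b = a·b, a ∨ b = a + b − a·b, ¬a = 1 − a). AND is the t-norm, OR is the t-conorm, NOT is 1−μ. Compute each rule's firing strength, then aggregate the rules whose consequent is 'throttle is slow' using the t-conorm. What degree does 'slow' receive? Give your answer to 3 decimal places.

R1: ¬downhill=1−0.61=0.39, under=0.28; OR[a + b − a·b] → w = 0.5608
R2: ¬decelerating=1−0.09=0.91, ¬on_target=1−0.48=0.52, uphill=0.72; AND[a·b] → w = 0.3407
R3: downhill=0.61, steady=0.71; AND[a·b] → w = 0.4331
R4: flat=0.71, decelerating=0.09; AND[a·b] → w = 0.0639
R5: ¬flat=1−0.71=0.29 → w = 0.2900
Rules with consequent 'slow': {R2, R5} → strengths 0.3407, 0.2900
Aggregate via t-conorm [a + b − a·b]: 0.5319

0.532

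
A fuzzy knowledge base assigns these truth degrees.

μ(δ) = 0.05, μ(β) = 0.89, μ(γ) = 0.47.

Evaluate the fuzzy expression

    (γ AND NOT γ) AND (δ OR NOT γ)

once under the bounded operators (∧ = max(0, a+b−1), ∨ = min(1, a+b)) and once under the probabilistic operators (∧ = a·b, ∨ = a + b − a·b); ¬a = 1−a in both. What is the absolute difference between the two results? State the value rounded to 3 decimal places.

0.138

Under bounded:
  NOT γ = 1 − 0.47 = 0.53
  γ AND NOT γ = max(0, a+b−1) on (0.47, 0.53) = 0.00
  NOT γ = 1 − 0.47 = 0.53
  δ OR NOT γ = min(1, a+b) on (0.05, 0.53) = 0.58
  (γ AND NOT γ) AND (δ OR NOT γ) = max(0, a+b−1) on (0.00, 0.58) = 0.00
  → value = 0.0000
Under probabilistic:
  NOT γ = 1 − 0.4700 = 0.5300
  γ AND NOT γ = a·b on (0.4700, 0.5300) = 0.2491
  NOT γ = 1 − 0.4700 = 0.5300
  δ OR NOT γ = a + b − a·b on (0.0500, 0.5300) = 0.5535
  (γ AND NOT γ) AND (δ OR NOT γ) = a·b on (0.2491, 0.5535) = 0.1379
  → value = 0.1379
|0.0000 − 0.1379| = 0.138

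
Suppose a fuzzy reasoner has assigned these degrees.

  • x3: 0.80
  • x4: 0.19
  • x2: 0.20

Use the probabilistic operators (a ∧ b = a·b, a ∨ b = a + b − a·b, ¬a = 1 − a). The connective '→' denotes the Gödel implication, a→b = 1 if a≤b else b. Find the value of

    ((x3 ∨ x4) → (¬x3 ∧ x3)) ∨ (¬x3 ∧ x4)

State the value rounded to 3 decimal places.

0.192

x3 ∨ x4 = a + b − a·b on (0.8000, 0.1900) = 0.8380
¬x3 = 1 − 0.8000 = 0.2000
¬x3 ∧ x3 = a·b on (0.2000, 0.8000) = 0.1600
(x3 ∨ x4) → (¬x3 ∧ x3)  [Gödel: 1 if a≤b else b] with a=0.8380, b=0.1600 → 0.1600
¬x3 = 1 − 0.8000 = 0.2000
¬x3 ∧ x4 = a·b on (0.2000, 0.1900) = 0.0380
((x3 ∨ x4) → (¬x3 ∧ x3)) ∨ (¬x3 ∧ x4) = a + b − a·b on (0.1600, 0.0380) = 0.1919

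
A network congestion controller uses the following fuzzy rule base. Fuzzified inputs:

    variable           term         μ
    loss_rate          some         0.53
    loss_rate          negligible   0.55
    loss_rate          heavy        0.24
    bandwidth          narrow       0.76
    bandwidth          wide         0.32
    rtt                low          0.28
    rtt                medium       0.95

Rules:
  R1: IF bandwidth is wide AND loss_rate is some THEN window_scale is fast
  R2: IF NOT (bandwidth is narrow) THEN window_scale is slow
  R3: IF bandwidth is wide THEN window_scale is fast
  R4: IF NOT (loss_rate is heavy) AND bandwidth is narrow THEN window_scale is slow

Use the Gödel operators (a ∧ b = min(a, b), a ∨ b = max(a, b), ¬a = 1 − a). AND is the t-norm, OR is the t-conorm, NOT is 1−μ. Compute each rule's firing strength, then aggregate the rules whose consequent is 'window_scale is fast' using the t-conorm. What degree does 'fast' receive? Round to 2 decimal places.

0.32

R1: wide=0.32, some=0.53; AND[min(a, b)] → w = 0.32
R2: ¬narrow=1−0.76=0.24 → w = 0.24
R3: wide=0.32 → w = 0.32
R4: ¬heavy=1−0.24=0.76, narrow=0.76; AND[min(a, b)] → w = 0.76
Rules with consequent 'fast': {R1, R3} → strengths 0.32, 0.32
Aggregate via t-conorm [max(a, b)]: 0.32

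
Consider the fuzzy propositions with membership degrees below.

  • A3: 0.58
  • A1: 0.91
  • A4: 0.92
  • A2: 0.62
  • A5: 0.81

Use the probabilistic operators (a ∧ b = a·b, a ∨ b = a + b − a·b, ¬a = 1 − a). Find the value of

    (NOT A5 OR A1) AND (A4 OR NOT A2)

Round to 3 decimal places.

0.881

NOT A5 = 1 − 0.8100 = 0.1900
NOT A5 OR A1 = a + b − a·b on (0.1900, 0.9100) = 0.9271
NOT A2 = 1 − 0.6200 = 0.3800
A4 OR NOT A2 = a + b − a·b on (0.9200, 0.3800) = 0.9504
(NOT A5 OR A1) AND (A4 OR NOT A2) = a·b on (0.9271, 0.9504) = 0.8811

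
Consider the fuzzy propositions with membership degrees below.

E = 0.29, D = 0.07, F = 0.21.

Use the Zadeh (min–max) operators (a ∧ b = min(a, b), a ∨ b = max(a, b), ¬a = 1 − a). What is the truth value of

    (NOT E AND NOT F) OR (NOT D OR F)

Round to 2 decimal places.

NOT E = 1 − 0.29 = 0.71
NOT F = 1 − 0.21 = 0.79
NOT E AND NOT F = min(a, b) on (0.71, 0.79) = 0.71
NOT D = 1 − 0.07 = 0.93
NOT D OR F = max(a, b) on (0.93, 0.21) = 0.93
(NOT E AND NOT F) OR (NOT D OR F) = max(a, b) on (0.71, 0.93) = 0.93

0.93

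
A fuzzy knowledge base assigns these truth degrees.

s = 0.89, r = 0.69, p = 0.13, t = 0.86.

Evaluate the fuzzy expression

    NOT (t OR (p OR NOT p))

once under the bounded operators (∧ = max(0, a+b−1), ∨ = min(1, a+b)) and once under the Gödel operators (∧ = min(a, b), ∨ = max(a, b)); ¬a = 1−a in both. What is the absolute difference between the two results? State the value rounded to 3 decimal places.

Under bounded:
  NOT p = 1 − 0.13 = 0.87
  p OR NOT p = min(1, a+b) on (0.13, 0.87) = 1.00
  t OR (p OR NOT p) = min(1, a+b) on (0.86, 1.00) = 1.00
  NOT (t OR (p OR NOT p)) = 1 − 1.00 = 0.00
  → value = 0.0000
Under Gödel:
  NOT p = 1 − 0.13 = 0.87
  p OR NOT p = max(a, b) on (0.13, 0.87) = 0.87
  t OR (p OR NOT p) = max(a, b) on (0.86, 0.87) = 0.87
  NOT (t OR (p OR NOT p)) = 1 − 0.87 = 0.13
  → value = 0.1300
|0.0000 − 0.1300| = 0.130

0.130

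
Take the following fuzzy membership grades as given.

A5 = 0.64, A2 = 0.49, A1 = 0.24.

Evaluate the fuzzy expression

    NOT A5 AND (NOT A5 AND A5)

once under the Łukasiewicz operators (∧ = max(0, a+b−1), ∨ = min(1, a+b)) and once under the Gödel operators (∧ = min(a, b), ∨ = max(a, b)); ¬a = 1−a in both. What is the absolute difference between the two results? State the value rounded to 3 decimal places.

Under Łukasiewicz:
  NOT A5 = 1 − 0.64 = 0.36
  NOT A5 = 1 − 0.64 = 0.36
  NOT A5 AND A5 = max(0, a+b−1) on (0.36, 0.64) = 0.00
  NOT A5 AND (NOT A5 AND A5) = max(0, a+b−1) on (0.36, 0.00) = 0.00
  → value = 0.0000
Under Gödel:
  NOT A5 = 1 − 0.64 = 0.36
  NOT A5 = 1 − 0.64 = 0.36
  NOT A5 AND A5 = min(a, b) on (0.36, 0.64) = 0.36
  NOT A5 AND (NOT A5 AND A5) = min(a, b) on (0.36, 0.36) = 0.36
  → value = 0.3600
|0.0000 − 0.3600| = 0.360

0.360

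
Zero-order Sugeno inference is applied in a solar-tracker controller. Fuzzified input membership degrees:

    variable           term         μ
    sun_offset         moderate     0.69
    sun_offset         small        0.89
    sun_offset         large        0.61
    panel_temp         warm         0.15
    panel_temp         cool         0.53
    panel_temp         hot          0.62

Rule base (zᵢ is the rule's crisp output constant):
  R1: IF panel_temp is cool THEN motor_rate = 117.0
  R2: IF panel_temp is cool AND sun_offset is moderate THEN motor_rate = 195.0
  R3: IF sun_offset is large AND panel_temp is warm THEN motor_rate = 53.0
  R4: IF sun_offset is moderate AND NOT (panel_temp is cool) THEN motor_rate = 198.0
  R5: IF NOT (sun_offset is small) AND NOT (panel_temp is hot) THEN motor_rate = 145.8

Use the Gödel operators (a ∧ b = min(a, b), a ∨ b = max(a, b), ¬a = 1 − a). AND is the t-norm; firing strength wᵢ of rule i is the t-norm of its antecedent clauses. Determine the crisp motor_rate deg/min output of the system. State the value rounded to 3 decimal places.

157.770

R1 (z=117.0): cool=0.53 → w = 0.53
R2 (z=195.0): cool=0.53, moderate=0.69; AND[min(a, b)] → w = 0.53
R3 (z=53.0): large=0.61, warm=0.15; AND[min(a, b)] → w = 0.15
R4 (z=198.0): moderate=0.69, ¬cool=1−0.53=0.47; AND[min(a, b)] → w = 0.47
R5 (z=145.8): ¬small=1−0.89=0.11, ¬hot=1−0.62=0.38; AND[min(a, b)] → w = 0.11
Weighted average = (0.53·117.0 + 0.53·195.0 + 0.15·53.0 + 0.47·198.0 + 0.11·145.8) / (0.53 + 0.53 + 0.15 + 0.47 + 0.11)
  = 282.4080 / 1.7900 = 157.770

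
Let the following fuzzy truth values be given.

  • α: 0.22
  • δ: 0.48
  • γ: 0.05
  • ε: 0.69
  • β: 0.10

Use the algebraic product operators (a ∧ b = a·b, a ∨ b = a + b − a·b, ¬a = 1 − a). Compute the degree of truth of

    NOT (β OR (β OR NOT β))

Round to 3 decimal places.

NOT β = 1 − 0.1000 = 0.9000
β OR NOT β = a + b − a·b on (0.1000, 0.9000) = 0.9100
β OR (β OR NOT β) = a + b − a·b on (0.1000, 0.9100) = 0.9190
NOT (β OR (β OR NOT β)) = 1 − 0.9190 = 0.0810

0.081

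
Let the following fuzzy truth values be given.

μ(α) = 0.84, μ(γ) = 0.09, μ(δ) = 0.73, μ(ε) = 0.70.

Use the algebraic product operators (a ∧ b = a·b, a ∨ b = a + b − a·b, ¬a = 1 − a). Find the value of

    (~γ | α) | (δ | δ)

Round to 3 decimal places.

0.999

~γ = 1 − 0.0900 = 0.9100
~γ | α = a + b − a·b on (0.9100, 0.8400) = 0.9856
δ | δ = a + b − a·b on (0.7300, 0.7300) = 0.9271
(~γ | α) | (δ | δ) = a + b − a·b on (0.9856, 0.9271) = 0.9990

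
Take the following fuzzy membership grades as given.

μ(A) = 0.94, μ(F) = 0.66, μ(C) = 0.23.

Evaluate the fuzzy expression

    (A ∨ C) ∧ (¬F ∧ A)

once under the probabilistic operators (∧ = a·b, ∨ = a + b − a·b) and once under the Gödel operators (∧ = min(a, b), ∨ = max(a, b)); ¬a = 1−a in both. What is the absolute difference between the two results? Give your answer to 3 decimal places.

0.035

Under probabilistic:
  A ∨ C = a + b − a·b on (0.9400, 0.2300) = 0.9538
  ¬F = 1 − 0.6600 = 0.3400
  ¬F ∧ A = a·b on (0.3400, 0.9400) = 0.3196
  (A ∨ C) ∧ (¬F ∧ A) = a·b on (0.9538, 0.3196) = 0.3048
  → value = 0.3048
Under Gödel:
  A ∨ C = max(a, b) on (0.94, 0.23) = 0.94
  ¬F = 1 − 0.66 = 0.34
  ¬F ∧ A = min(a, b) on (0.34, 0.94) = 0.34
  (A ∨ C) ∧ (¬F ∧ A) = min(a, b) on (0.94, 0.34) = 0.34
  → value = 0.3400
|0.3048 − 0.3400| = 0.035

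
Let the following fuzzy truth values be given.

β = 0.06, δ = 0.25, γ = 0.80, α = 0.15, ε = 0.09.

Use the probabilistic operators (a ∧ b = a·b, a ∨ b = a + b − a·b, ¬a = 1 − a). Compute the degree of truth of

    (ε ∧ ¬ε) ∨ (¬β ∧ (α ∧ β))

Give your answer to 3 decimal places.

0.090

¬ε = 1 − 0.0900 = 0.9100
ε ∧ ¬ε = a·b on (0.0900, 0.9100) = 0.0819
¬β = 1 − 0.0600 = 0.9400
α ∧ β = a·b on (0.1500, 0.0600) = 0.0090
¬β ∧ (α ∧ β) = a·b on (0.9400, 0.0090) = 0.0085
(ε ∧ ¬ε) ∨ (¬β ∧ (α ∧ β)) = a + b − a·b on (0.0819, 0.0085) = 0.0897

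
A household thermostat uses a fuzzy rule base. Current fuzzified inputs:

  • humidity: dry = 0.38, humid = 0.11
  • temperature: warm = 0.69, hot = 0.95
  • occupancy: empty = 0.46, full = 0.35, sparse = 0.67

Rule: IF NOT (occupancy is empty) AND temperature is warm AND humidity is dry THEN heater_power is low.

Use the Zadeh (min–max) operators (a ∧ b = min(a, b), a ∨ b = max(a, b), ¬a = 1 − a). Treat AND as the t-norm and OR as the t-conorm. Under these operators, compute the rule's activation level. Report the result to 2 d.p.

firing strength: ¬empty=1−0.46=0.54, warm=0.69, dry=0.38; AND[min(a, b)] → w = 0.38

0.38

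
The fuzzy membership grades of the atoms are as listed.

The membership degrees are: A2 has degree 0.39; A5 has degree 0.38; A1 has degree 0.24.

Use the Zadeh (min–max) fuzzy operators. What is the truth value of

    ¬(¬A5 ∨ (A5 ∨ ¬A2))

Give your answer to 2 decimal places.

0.38

¬A5 = 1 − 0.38 = 0.62
¬A2 = 1 − 0.39 = 0.61
A5 ∨ ¬A2 = max(a, b) on (0.38, 0.61) = 0.61
¬A5 ∨ (A5 ∨ ¬A2) = max(a, b) on (0.62, 0.61) = 0.62
¬(¬A5 ∨ (A5 ∨ ¬A2)) = 1 − 0.62 = 0.38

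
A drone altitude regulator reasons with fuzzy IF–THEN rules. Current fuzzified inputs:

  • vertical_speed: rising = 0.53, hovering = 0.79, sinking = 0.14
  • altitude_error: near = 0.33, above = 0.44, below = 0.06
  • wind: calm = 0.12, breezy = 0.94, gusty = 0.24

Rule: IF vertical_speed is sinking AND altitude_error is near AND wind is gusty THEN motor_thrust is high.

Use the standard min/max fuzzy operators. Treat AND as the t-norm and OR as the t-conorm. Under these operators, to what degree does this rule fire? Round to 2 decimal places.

firing strength: sinking=0.14, near=0.33, gusty=0.24; AND[min(a, b)] → w = 0.14

0.14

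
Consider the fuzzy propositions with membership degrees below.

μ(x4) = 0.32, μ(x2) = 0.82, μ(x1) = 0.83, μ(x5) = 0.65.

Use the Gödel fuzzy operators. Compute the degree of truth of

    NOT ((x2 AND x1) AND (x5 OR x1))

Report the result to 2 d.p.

0.18

x2 AND x1 = min(a, b) on (0.82, 0.83) = 0.82
x5 OR x1 = max(a, b) on (0.65, 0.83) = 0.83
(x2 AND x1) AND (x5 OR x1) = min(a, b) on (0.82, 0.83) = 0.82
NOT ((x2 AND x1) AND (x5 OR x1)) = 1 − 0.82 = 0.18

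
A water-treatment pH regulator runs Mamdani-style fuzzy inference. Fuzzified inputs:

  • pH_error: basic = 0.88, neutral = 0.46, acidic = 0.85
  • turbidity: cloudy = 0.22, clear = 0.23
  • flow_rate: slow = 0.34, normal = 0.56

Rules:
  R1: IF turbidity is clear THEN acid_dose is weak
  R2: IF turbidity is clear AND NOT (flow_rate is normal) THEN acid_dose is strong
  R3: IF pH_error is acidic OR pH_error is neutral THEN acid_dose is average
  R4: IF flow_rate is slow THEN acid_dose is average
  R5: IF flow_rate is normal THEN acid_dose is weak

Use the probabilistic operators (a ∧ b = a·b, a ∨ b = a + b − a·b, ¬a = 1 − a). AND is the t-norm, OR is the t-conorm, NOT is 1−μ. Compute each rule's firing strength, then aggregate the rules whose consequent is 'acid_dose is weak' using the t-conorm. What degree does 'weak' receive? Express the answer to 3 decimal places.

0.661

R1: clear=0.23 → w = 0.2300
R2: clear=0.23, ¬normal=1−0.56=0.44; AND[a·b] → w = 0.1012
R3: acidic=0.85, neutral=0.46; OR[a + b − a·b] → w = 0.9190
R4: slow=0.34 → w = 0.3400
R5: normal=0.56 → w = 0.5600
Rules with consequent 'weak': {R1, R5} → strengths 0.2300, 0.5600
Aggregate via t-conorm [a + b − a·b]: 0.6612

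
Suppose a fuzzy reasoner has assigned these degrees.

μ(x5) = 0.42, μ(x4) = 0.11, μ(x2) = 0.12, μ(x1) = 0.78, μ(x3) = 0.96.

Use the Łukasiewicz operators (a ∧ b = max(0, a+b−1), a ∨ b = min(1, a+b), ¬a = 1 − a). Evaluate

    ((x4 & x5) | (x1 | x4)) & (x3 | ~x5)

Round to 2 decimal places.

0.89

x4 & x5 = max(0, a+b−1) on (0.11, 0.42) = 0.00
x1 | x4 = min(1, a+b) on (0.78, 0.11) = 0.89
(x4 & x5) | (x1 | x4) = min(1, a+b) on (0.00, 0.89) = 0.89
~x5 = 1 − 0.42 = 0.58
x3 | ~x5 = min(1, a+b) on (0.96, 0.58) = 1.00
((x4 & x5) | (x1 | x4)) & (x3 | ~x5) = max(0, a+b−1) on (0.89, 1.00) = 0.89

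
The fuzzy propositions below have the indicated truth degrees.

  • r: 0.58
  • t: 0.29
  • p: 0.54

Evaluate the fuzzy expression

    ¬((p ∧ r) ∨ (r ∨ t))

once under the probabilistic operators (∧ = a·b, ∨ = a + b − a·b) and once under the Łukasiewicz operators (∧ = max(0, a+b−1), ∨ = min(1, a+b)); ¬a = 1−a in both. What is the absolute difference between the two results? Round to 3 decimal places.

Under probabilistic:
  p ∧ r = a·b on (0.5400, 0.5800) = 0.3132
  r ∨ t = a + b − a·b on (0.5800, 0.2900) = 0.7018
  (p ∧ r) ∨ (r ∨ t) = a + b − a·b on (0.3132, 0.7018) = 0.7952
  ¬((p ∧ r) ∨ (r ∨ t)) = 1 − 0.7952 = 0.2048
  → value = 0.2048
Under Łukasiewicz:
  p ∧ r = max(0, a+b−1) on (0.54, 0.58) = 0.12
  r ∨ t = min(1, a+b) on (0.58, 0.29) = 0.87
  (p ∧ r) ∨ (r ∨ t) = min(1, a+b) on (0.12, 0.87) = 0.99
  ¬((p ∧ r) ∨ (r ∨ t)) = 1 − 0.99 = 0.01
  → value = 0.0100
|0.2048 − 0.0100| = 0.195

0.195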